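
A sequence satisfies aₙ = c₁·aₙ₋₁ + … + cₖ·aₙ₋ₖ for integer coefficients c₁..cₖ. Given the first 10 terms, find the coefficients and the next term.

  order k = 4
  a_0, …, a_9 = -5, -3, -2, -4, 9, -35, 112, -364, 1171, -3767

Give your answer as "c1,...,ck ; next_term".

-4,-2,2,1 ; 12110

  a_4 = -4·-4 + -2·-2 + 2·-3 + 1·-5 = 9
  a_5 = -4·9 + -2·-4 + 2·-2 + 1·-3 = -35
  a_6 = -4·-35 + -2·9 + 2·-4 + 1·-2 = 112
  a_7 = -4·112 + -2·-35 + 2·9 + 1·-4 = -364
  a_8 = -4·-364 + -2·112 + 2·-35 + 1·9 = 1171
  a_9 = -4·1171 + -2·-364 + 2·112 + 1·-35 = -3767
  a_10 = -4·-3767 + -2·1171 + 2·-364 + 1·112 = 12110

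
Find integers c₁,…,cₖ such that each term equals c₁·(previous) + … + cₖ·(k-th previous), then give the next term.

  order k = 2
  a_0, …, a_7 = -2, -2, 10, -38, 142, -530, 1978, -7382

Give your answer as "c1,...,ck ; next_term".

-4,-1 ; 27550

  a_2 = -4·-2 + -1·-2 = 10
  a_3 = -4·10 + -1·-2 = -38
  a_4 = -4·-38 + -1·10 = 142
  a_5 = -4·142 + -1·-38 = -530
  a_6 = -4·-530 + -1·142 = 1978
  a_7 = -4·1978 + -1·-530 = -7382
  a_8 = -4·-7382 + -1·1978 = 27550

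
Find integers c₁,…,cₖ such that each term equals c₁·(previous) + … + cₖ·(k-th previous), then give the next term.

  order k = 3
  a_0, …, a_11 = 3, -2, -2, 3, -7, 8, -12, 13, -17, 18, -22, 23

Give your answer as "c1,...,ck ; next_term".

-1,1,1 ; -27

  a_3 = -1·-2 + 1·-2 + 1·3 = 3
  a_4 = -1·3 + 1·-2 + 1·-2 = -7
  a_5 = -1·-7 + 1·3 + 1·-2 = 8
  a_6 = -1·8 + 1·-7 + 1·3 = -12
  a_7 = -1·-12 + 1·8 + 1·-7 = 13
  a_8 = -1·13 + 1·-12 + 1·8 = -17
  a_9 = -1·-17 + 1·13 + 1·-12 = 18
  a_10 = -1·18 + 1·-17 + 1·13 = -22
  a_11 = -1·-22 + 1·18 + 1·-17 = 23
  a_12 = -1·23 + 1·-22 + 1·18 = -27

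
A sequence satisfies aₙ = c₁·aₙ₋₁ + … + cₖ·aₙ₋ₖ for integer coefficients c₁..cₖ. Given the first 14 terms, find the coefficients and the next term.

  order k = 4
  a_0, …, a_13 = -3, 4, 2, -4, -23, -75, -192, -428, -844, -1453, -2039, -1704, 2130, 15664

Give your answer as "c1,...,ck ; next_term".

  a_4 = 3·-4 + -1·2 + -3·4 + -1·-3 = -23
  a_5 = 3·-23 + -1·-4 + -3·2 + -1·4 = -75
  a_6 = 3·-75 + -1·-23 + -3·-4 + -1·2 = -192
  a_7 = 3·-192 + -1·-75 + -3·-23 + -1·-4 = -428
  a_8 = 3·-428 + -1·-192 + -3·-75 + -1·-23 = -844
  a_9 = 3·-844 + -1·-428 + -3·-192 + -1·-75 = -1453
  a_10 = 3·-1453 + -1·-844 + -3·-428 + -1·-192 = -2039
  a_11 = 3·-2039 + -1·-1453 + -3·-844 + -1·-428 = -1704
  a_12 = 3·-1704 + -1·-2039 + -3·-1453 + -1·-844 = 2130
  a_13 = 3·2130 + -1·-1704 + -3·-2039 + -1·-1453 = 15664
  a_14 = 3·15664 + -1·2130 + -3·-1704 + -1·-2039 = 52013

3,-1,-3,-1 ; 52013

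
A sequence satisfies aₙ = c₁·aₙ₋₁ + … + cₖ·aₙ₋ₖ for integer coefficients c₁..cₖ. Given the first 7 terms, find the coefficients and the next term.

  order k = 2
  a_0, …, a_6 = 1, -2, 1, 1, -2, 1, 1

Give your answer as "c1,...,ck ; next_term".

  a_2 = -1·-2 + -1·1 = 1
  a_3 = -1·1 + -1·-2 = 1
  a_4 = -1·1 + -1·1 = -2
  a_5 = -1·-2 + -1·1 = 1
  a_6 = -1·1 + -1·-2 = 1
  a_7 = -1·1 + -1·1 = -2

-1,-1 ; -2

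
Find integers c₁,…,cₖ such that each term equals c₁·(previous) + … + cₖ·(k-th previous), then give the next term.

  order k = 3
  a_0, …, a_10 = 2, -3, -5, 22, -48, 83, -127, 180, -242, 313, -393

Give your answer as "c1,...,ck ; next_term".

-3,-3,-1 ; 482

  a_3 = -3·-5 + -3·-3 + -1·2 = 22
  a_4 = -3·22 + -3·-5 + -1·-3 = -48
  a_5 = -3·-48 + -3·22 + -1·-5 = 83
  a_6 = -3·83 + -3·-48 + -1·22 = -127
  a_7 = -3·-127 + -3·83 + -1·-48 = 180
  a_8 = -3·180 + -3·-127 + -1·83 = -242
  a_9 = -3·-242 + -3·180 + -1·-127 = 313
  a_10 = -3·313 + -3·-242 + -1·180 = -393
  a_11 = -3·-393 + -3·313 + -1·-242 = 482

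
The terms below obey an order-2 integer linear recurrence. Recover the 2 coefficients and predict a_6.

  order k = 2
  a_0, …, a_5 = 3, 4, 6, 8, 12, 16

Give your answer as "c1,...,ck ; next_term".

  a_2 = 0·4 + 2·3 = 6
  a_3 = 0·6 + 2·4 = 8
  a_4 = 0·8 + 2·6 = 12
  a_5 = 0·12 + 2·8 = 16
  a_6 = 0·16 + 2·12 = 24

0,2 ; 24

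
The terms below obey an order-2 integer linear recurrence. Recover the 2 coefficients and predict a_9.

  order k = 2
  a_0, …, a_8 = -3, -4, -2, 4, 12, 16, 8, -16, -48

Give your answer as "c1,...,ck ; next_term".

2,-2 ; -64

  a_2 = 2·-4 + -2·-3 = -2
  a_3 = 2·-2 + -2·-4 = 4
  a_4 = 2·4 + -2·-2 = 12
  a_5 = 2·12 + -2·4 = 16
  a_6 = 2·16 + -2·12 = 8
  a_7 = 2·8 + -2·16 = -16
  a_8 = 2·-16 + -2·8 = -48
  a_9 = 2·-48 + -2·-16 = -64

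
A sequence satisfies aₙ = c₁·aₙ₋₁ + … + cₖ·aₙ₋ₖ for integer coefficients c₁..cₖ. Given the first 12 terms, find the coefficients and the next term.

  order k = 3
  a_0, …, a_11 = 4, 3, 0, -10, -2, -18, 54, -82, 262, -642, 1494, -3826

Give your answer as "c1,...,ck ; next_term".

-1,2,-4 ; 9382

  a_3 = -1·0 + 2·3 + -4·4 = -10
  a_4 = -1·-10 + 2·0 + -4·3 = -2
  a_5 = -1·-2 + 2·-10 + -4·0 = -18
  a_6 = -1·-18 + 2·-2 + -4·-10 = 54
  a_7 = -1·54 + 2·-18 + -4·-2 = -82
  a_8 = -1·-82 + 2·54 + -4·-18 = 262
  a_9 = -1·262 + 2·-82 + -4·54 = -642
  a_10 = -1·-642 + 2·262 + -4·-82 = 1494
  a_11 = -1·1494 + 2·-642 + -4·262 = -3826
  a_12 = -1·-3826 + 2·1494 + -4·-642 = 9382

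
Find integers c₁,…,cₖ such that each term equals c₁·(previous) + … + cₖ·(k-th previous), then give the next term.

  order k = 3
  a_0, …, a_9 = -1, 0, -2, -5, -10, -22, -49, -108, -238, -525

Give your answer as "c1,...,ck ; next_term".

  a_3 = 2·-2 + 0·0 + 1·-1 = -5
  a_4 = 2·-5 + 0·-2 + 1·0 = -10
  a_5 = 2·-10 + 0·-5 + 1·-2 = -22
  a_6 = 2·-22 + 0·-10 + 1·-5 = -49
  a_7 = 2·-49 + 0·-22 + 1·-10 = -108
  a_8 = 2·-108 + 0·-49 + 1·-22 = -238
  a_9 = 2·-238 + 0·-108 + 1·-49 = -525
  a_10 = 2·-525 + 0·-238 + 1·-108 = -1158

2,0,1 ; -1158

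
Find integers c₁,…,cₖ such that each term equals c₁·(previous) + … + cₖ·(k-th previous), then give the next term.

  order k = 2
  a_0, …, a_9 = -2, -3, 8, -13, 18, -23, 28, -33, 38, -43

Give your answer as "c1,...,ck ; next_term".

-2,-1 ; 48

  a_2 = -2·-3 + -1·-2 = 8
  a_3 = -2·8 + -1·-3 = -13
  a_4 = -2·-13 + -1·8 = 18
  a_5 = -2·18 + -1·-13 = -23
  a_6 = -2·-23 + -1·18 = 28
  a_7 = -2·28 + -1·-23 = -33
  a_8 = -2·-33 + -1·28 = 38
  a_9 = -2·38 + -1·-33 = -43
  a_10 = -2·-43 + -1·38 = 48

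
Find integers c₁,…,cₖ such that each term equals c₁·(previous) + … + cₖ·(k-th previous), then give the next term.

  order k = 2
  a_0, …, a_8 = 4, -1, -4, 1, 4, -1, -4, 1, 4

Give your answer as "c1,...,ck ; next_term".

  a_2 = 0·-1 + -1·4 = -4
  a_3 = 0·-4 + -1·-1 = 1
  a_4 = 0·1 + -1·-4 = 4
  a_5 = 0·4 + -1·1 = -1
  a_6 = 0·-1 + -1·4 = -4
  a_7 = 0·-4 + -1·-1 = 1
  a_8 = 0·1 + -1·-4 = 4
  a_9 = 0·4 + -1·1 = -1

0,-1 ; -1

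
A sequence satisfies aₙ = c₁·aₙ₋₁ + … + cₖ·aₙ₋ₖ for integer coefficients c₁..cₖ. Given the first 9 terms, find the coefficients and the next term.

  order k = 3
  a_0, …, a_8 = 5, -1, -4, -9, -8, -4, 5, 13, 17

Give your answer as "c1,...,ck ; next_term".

  a_3 = 1·-4 + 0·-1 + -1·5 = -9
  a_4 = 1·-9 + 0·-4 + -1·-1 = -8
  a_5 = 1·-8 + 0·-9 + -1·-4 = -4
  a_6 = 1·-4 + 0·-8 + -1·-9 = 5
  a_7 = 1·5 + 0·-4 + -1·-8 = 13
  a_8 = 1·13 + 0·5 + -1·-4 = 17
  a_9 = 1·17 + 0·13 + -1·5 = 12

1,0,-1 ; 12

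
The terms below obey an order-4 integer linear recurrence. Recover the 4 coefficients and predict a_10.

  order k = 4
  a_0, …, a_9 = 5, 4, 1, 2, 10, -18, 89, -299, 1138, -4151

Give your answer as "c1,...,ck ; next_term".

  a_4 = -3·2 + 3·1 + 2·4 + 1·5 = 10
  a_5 = -3·10 + 3·2 + 2·1 + 1·4 = -18
  a_6 = -3·-18 + 3·10 + 2·2 + 1·1 = 89
  a_7 = -3·89 + 3·-18 + 2·10 + 1·2 = -299
  a_8 = -3·-299 + 3·89 + 2·-18 + 1·10 = 1138
  a_9 = -3·1138 + 3·-299 + 2·89 + 1·-18 = -4151
  a_10 = -3·-4151 + 3·1138 + 2·-299 + 1·89 = 15358

-3,3,2,1 ; 15358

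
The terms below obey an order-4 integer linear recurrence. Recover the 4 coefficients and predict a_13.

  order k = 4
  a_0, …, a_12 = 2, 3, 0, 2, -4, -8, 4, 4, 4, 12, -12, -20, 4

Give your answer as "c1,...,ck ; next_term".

  a_4 = 0·2 + -1·0 + 0·3 + -2·2 = -4
  a_5 = 0·-4 + -1·2 + 0·0 + -2·3 = -8
  a_6 = 0·-8 + -1·-4 + 0·2 + -2·0 = 4
  a_7 = 0·4 + -1·-8 + 0·-4 + -2·2 = 4
  a_8 = 0·4 + -1·4 + 0·-8 + -2·-4 = 4
  a_9 = 0·4 + -1·4 + 0·4 + -2·-8 = 12
  a_10 = 0·12 + -1·4 + 0·4 + -2·4 = -12
  a_11 = 0·-12 + -1·12 + 0·4 + -2·4 = -20
  a_12 = 0·-20 + -1·-12 + 0·12 + -2·4 = 4
  a_13 = 0·4 + -1·-20 + 0·-12 + -2·12 = -4

0,-1,0,-2 ; -4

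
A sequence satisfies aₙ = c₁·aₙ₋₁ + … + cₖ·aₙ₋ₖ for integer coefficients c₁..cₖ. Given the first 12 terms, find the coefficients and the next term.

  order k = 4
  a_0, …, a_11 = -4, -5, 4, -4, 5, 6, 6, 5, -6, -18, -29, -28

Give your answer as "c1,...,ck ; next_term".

1,0,-1,-1 ; -4

  a_4 = 1·-4 + 0·4 + -1·-5 + -1·-4 = 5
  a_5 = 1·5 + 0·-4 + -1·4 + -1·-5 = 6
  a_6 = 1·6 + 0·5 + -1·-4 + -1·4 = 6
  a_7 = 1·6 + 0·6 + -1·5 + -1·-4 = 5
  a_8 = 1·5 + 0·6 + -1·6 + -1·5 = -6
  a_9 = 1·-6 + 0·5 + -1·6 + -1·6 = -18
  a_10 = 1·-18 + 0·-6 + -1·5 + -1·6 = -29
  a_11 = 1·-29 + 0·-18 + -1·-6 + -1·5 = -28
  a_12 = 1·-28 + 0·-29 + -1·-18 + -1·-6 = -4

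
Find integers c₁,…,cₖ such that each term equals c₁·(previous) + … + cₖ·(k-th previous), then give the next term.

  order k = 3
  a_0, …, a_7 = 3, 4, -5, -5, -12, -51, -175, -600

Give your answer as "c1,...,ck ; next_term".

  a_3 = 3·-5 + 1·4 + 2·3 = -5
  a_4 = 3·-5 + 1·-5 + 2·4 = -12
  a_5 = 3·-12 + 1·-5 + 2·-5 = -51
  a_6 = 3·-51 + 1·-12 + 2·-5 = -175
  a_7 = 3·-175 + 1·-51 + 2·-12 = -600
  a_8 = 3·-600 + 1·-175 + 2·-51 = -2077

3,1,2 ; -2077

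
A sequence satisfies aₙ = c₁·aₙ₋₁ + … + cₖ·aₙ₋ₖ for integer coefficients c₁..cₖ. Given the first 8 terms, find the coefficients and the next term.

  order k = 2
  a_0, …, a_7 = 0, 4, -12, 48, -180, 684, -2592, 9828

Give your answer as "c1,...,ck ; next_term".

-3,3 ; -37260

  a_2 = -3·4 + 3·0 = -12
  a_3 = -3·-12 + 3·4 = 48
  a_4 = -3·48 + 3·-12 = -180
  a_5 = -3·-180 + 3·48 = 684
  a_6 = -3·684 + 3·-180 = -2592
  a_7 = -3·-2592 + 3·684 = 9828
  a_8 = -3·9828 + 3·-2592 = -37260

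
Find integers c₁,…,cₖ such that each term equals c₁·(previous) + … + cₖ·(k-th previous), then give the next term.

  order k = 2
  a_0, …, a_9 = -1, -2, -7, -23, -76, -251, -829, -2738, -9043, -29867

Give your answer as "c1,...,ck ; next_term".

3,1 ; -98644

  a_2 = 3·-2 + 1·-1 = -7
  a_3 = 3·-7 + 1·-2 = -23
  a_4 = 3·-23 + 1·-7 = -76
  a_5 = 3·-76 + 1·-23 = -251
  a_6 = 3·-251 + 1·-76 = -829
  a_7 = 3·-829 + 1·-251 = -2738
  a_8 = 3·-2738 + 1·-829 = -9043
  a_9 = 3·-9043 + 1·-2738 = -29867
  a_10 = 3·-29867 + 1·-9043 = -98644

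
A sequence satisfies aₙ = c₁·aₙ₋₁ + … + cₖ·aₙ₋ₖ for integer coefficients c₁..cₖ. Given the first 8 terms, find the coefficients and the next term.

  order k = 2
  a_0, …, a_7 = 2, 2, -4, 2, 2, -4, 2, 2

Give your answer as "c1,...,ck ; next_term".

-1,-1 ; -4

  a_2 = -1·2 + -1·2 = -4
  a_3 = -1·-4 + -1·2 = 2
  a_4 = -1·2 + -1·-4 = 2
  a_5 = -1·2 + -1·2 = -4
  a_6 = -1·-4 + -1·2 = 2
  a_7 = -1·2 + -1·-4 = 2
  a_8 = -1·2 + -1·2 = -4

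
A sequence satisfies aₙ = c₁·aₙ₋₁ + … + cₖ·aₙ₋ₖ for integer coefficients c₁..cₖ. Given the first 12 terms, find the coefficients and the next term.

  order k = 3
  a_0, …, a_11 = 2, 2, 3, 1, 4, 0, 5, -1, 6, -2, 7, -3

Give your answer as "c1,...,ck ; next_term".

  a_3 = -1·3 + 1·2 + 1·2 = 1
  a_4 = -1·1 + 1·3 + 1·2 = 4
  a_5 = -1·4 + 1·1 + 1·3 = 0
  a_6 = -1·0 + 1·4 + 1·1 = 5
  a_7 = -1·5 + 1·0 + 1·4 = -1
  a_8 = -1·-1 + 1·5 + 1·0 = 6
  a_9 = -1·6 + 1·-1 + 1·5 = -2
  a_10 = -1·-2 + 1·6 + 1·-1 = 7
  a_11 = -1·7 + 1·-2 + 1·6 = -3
  a_12 = -1·-3 + 1·7 + 1·-2 = 8

-1,1,1 ; 8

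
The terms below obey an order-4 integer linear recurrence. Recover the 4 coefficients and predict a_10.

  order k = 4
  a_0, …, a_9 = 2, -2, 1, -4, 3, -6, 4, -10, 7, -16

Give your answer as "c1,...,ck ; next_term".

  a_4 = 0·-4 + 1·1 + 0·-2 + 1·2 = 3
  a_5 = 0·3 + 1·-4 + 0·1 + 1·-2 = -6
  a_6 = 0·-6 + 1·3 + 0·-4 + 1·1 = 4
  a_7 = 0·4 + 1·-6 + 0·3 + 1·-4 = -10
  a_8 = 0·-10 + 1·4 + 0·-6 + 1·3 = 7
  a_9 = 0·7 + 1·-10 + 0·4 + 1·-6 = -16
  a_10 = 0·-16 + 1·7 + 0·-10 + 1·4 = 11

0,1,0,1 ; 11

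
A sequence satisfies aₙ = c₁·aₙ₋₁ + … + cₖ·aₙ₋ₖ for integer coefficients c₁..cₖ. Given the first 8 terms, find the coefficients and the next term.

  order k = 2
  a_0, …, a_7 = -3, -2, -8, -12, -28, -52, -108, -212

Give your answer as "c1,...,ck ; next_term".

1,2 ; -428

  a_2 = 1·-2 + 2·-3 = -8
  a_3 = 1·-8 + 2·-2 = -12
  a_4 = 1·-12 + 2·-8 = -28
  a_5 = 1·-28 + 2·-12 = -52
  a_6 = 1·-52 + 2·-28 = -108
  a_7 = 1·-108 + 2·-52 = -212
  a_8 = 1·-212 + 2·-108 = -428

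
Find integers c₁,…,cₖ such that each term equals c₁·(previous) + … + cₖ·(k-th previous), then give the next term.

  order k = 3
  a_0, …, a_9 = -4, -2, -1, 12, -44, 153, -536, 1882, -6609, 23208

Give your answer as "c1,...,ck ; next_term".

-4,-2,-1 ; -81496

  a_3 = -4·-1 + -2·-2 + -1·-4 = 12
  a_4 = -4·12 + -2·-1 + -1·-2 = -44
  a_5 = -4·-44 + -2·12 + -1·-1 = 153
  a_6 = -4·153 + -2·-44 + -1·12 = -536
  a_7 = -4·-536 + -2·153 + -1·-44 = 1882
  a_8 = -4·1882 + -2·-536 + -1·153 = -6609
  a_9 = -4·-6609 + -2·1882 + -1·-536 = 23208
  a_10 = -4·23208 + -2·-6609 + -1·1882 = -81496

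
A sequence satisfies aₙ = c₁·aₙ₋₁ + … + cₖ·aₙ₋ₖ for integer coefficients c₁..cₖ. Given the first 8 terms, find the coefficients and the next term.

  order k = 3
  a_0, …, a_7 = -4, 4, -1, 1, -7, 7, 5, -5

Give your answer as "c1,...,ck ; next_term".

  a_3 = -1·-1 + -2·4 + -2·-4 = 1
  a_4 = -1·1 + -2·-1 + -2·4 = -7
  a_5 = -1·-7 + -2·1 + -2·-1 = 7
  a_6 = -1·7 + -2·-7 + -2·1 = 5
  a_7 = -1·5 + -2·7 + -2·-7 = -5
  a_8 = -1·-5 + -2·5 + -2·7 = -19

-1,-2,-2 ; -19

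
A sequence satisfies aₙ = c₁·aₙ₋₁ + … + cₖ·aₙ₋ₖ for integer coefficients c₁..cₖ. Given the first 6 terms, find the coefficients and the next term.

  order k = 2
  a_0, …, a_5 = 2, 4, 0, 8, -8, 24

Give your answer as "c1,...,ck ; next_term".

-1,2 ; -40

  a_2 = -1·4 + 2·2 = 0
  a_3 = -1·0 + 2·4 = 8
  a_4 = -1·8 + 2·0 = -8
  a_5 = -1·-8 + 2·8 = 24
  a_6 = -1·24 + 2·-8 = -40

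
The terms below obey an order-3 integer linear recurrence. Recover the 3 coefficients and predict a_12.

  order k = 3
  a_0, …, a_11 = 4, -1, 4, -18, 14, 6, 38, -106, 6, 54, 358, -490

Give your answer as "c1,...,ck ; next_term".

-1,-2,-4 ; -442

  a_3 = -1·4 + -2·-1 + -4·4 = -18
  a_4 = -1·-18 + -2·4 + -4·-1 = 14
  a_5 = -1·14 + -2·-18 + -4·4 = 6
  a_6 = -1·6 + -2·14 + -4·-18 = 38
  a_7 = -1·38 + -2·6 + -4·14 = -106
  a_8 = -1·-106 + -2·38 + -4·6 = 6
  a_9 = -1·6 + -2·-106 + -4·38 = 54
  a_10 = -1·54 + -2·6 + -4·-106 = 358
  a_11 = -1·358 + -2·54 + -4·6 = -490
  a_12 = -1·-490 + -2·358 + -4·54 = -442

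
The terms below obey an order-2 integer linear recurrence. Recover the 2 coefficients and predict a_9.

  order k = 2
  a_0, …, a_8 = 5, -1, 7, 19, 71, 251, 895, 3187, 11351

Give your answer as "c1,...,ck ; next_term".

  a_2 = 3·-1 + 2·5 = 7
  a_3 = 3·7 + 2·-1 = 19
  a_4 = 3·19 + 2·7 = 71
  a_5 = 3·71 + 2·19 = 251
  a_6 = 3·251 + 2·71 = 895
  a_7 = 3·895 + 2·251 = 3187
  a_8 = 3·3187 + 2·895 = 11351
  a_9 = 3·11351 + 2·3187 = 40427

3,2 ; 40427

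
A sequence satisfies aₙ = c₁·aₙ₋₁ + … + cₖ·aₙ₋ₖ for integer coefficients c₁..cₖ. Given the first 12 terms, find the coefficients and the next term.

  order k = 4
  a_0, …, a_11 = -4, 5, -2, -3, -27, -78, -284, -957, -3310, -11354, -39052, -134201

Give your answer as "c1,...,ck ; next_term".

3,2,-2,1 ; -461309

  a_4 = 3·-3 + 2·-2 + -2·5 + 1·-4 = -27
  a_5 = 3·-27 + 2·-3 + -2·-2 + 1·5 = -78
  a_6 = 3·-78 + 2·-27 + -2·-3 + 1·-2 = -284
  a_7 = 3·-284 + 2·-78 + -2·-27 + 1·-3 = -957
  a_8 = 3·-957 + 2·-284 + -2·-78 + 1·-27 = -3310
  a_9 = 3·-3310 + 2·-957 + -2·-284 + 1·-78 = -11354
  a_10 = 3·-11354 + 2·-3310 + -2·-957 + 1·-284 = -39052
  a_11 = 3·-39052 + 2·-11354 + -2·-3310 + 1·-957 = -134201
  a_12 = 3·-134201 + 2·-39052 + -2·-11354 + 1·-3310 = -461309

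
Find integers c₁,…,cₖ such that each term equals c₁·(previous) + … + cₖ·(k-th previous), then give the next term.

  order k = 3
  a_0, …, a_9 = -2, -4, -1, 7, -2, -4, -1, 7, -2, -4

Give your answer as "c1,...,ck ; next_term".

-1,-1,-1 ; -1

  a_3 = -1·-1 + -1·-4 + -1·-2 = 7
  a_4 = -1·7 + -1·-1 + -1·-4 = -2
  a_5 = -1·-2 + -1·7 + -1·-1 = -4
  a_6 = -1·-4 + -1·-2 + -1·7 = -1
  a_7 = -1·-1 + -1·-4 + -1·-2 = 7
  a_8 = -1·7 + -1·-1 + -1·-4 = -2
  a_9 = -1·-2 + -1·7 + -1·-1 = -4
  a_10 = -1·-4 + -1·-2 + -1·7 = -1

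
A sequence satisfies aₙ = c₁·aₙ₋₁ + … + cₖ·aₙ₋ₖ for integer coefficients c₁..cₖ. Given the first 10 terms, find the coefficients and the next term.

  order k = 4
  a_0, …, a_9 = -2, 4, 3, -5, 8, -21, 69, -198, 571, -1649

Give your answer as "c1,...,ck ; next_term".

  a_4 = -2·-5 + 2·3 + -1·4 + 2·-2 = 8
  a_5 = -2·8 + 2·-5 + -1·3 + 2·4 = -21
  a_6 = -2·-21 + 2·8 + -1·-5 + 2·3 = 69
  a_7 = -2·69 + 2·-21 + -1·8 + 2·-5 = -198
  a_8 = -2·-198 + 2·69 + -1·-21 + 2·8 = 571
  a_9 = -2·571 + 2·-198 + -1·69 + 2·-21 = -1649
  a_10 = -2·-1649 + 2·571 + -1·-198 + 2·69 = 4776

-2,2,-1,2 ; 4776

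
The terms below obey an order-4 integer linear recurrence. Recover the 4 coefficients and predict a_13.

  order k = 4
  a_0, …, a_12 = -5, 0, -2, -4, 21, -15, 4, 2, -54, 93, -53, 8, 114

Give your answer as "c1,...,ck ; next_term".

  a_4 = -1·-4 + -1·-2 + -1·0 + -3·-5 = 21
  a_5 = -1·21 + -1·-4 + -1·-2 + -3·0 = -15
  a_6 = -1·-15 + -1·21 + -1·-4 + -3·-2 = 4
  a_7 = -1·4 + -1·-15 + -1·21 + -3·-4 = 2
  a_8 = -1·2 + -1·4 + -1·-15 + -3·21 = -54
  a_9 = -1·-54 + -1·2 + -1·4 + -3·-15 = 93
  a_10 = -1·93 + -1·-54 + -1·2 + -3·4 = -53
  a_11 = -1·-53 + -1·93 + -1·-54 + -3·2 = 8
  a_12 = -1·8 + -1·-53 + -1·93 + -3·-54 = 114
  a_13 = -1·114 + -1·8 + -1·-53 + -3·93 = -348

-1,-1,-1,-3 ; -348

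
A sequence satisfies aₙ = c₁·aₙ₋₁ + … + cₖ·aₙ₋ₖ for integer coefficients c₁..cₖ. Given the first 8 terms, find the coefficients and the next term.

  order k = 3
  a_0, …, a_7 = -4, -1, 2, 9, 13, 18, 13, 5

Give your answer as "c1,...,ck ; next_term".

1,1,-2 ; -18

  a_3 = 1·2 + 1·-1 + -2·-4 = 9
  a_4 = 1·9 + 1·2 + -2·-1 = 13
  a_5 = 1·13 + 1·9 + -2·2 = 18
  a_6 = 1·18 + 1·13 + -2·9 = 13
  a_7 = 1·13 + 1·18 + -2·13 = 5
  a_8 = 1·5 + 1·13 + -2·18 = -18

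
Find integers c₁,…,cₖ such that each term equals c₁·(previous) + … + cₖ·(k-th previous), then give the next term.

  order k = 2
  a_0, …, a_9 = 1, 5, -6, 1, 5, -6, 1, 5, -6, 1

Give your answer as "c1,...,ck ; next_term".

-1,-1 ; 5

  a_2 = -1·5 + -1·1 = -6
  a_3 = -1·-6 + -1·5 = 1
  a_4 = -1·1 + -1·-6 = 5
  a_5 = -1·5 + -1·1 = -6
  a_6 = -1·-6 + -1·5 = 1
  a_7 = -1·1 + -1·-6 = 5
  a_8 = -1·5 + -1·1 = -6
  a_9 = -1·-6 + -1·5 = 1
  a_10 = -1·1 + -1·-6 = 5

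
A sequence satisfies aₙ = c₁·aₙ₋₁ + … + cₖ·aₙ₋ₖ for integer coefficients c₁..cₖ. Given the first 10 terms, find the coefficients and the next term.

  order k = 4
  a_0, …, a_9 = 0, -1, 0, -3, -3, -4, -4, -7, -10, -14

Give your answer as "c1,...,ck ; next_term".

1,0,0,1 ; -18

  a_4 = 1·-3 + 0·0 + 0·-1 + 1·0 = -3
  a_5 = 1·-3 + 0·-3 + 0·0 + 1·-1 = -4
  a_6 = 1·-4 + 0·-3 + 0·-3 + 1·0 = -4
  a_7 = 1·-4 + 0·-4 + 0·-3 + 1·-3 = -7
  a_8 = 1·-7 + 0·-4 + 0·-4 + 1·-3 = -10
  a_9 = 1·-10 + 0·-7 + 0·-4 + 1·-4 = -14
  a_10 = 1·-14 + 0·-10 + 0·-7 + 1·-4 = -18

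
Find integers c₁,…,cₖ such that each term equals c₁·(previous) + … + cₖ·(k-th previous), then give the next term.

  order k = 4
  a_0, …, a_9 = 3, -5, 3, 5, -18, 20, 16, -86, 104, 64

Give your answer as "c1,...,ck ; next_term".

-2,-4,-2,-2 ; -404

  a_4 = -2·5 + -4·3 + -2·-5 + -2·3 = -18
  a_5 = -2·-18 + -4·5 + -2·3 + -2·-5 = 20
  a_6 = -2·20 + -4·-18 + -2·5 + -2·3 = 16
  a_7 = -2·16 + -4·20 + -2·-18 + -2·5 = -86
  a_8 = -2·-86 + -4·16 + -2·20 + -2·-18 = 104
  a_9 = -2·104 + -4·-86 + -2·16 + -2·20 = 64
  a_10 = -2·64 + -4·104 + -2·-86 + -2·16 = -404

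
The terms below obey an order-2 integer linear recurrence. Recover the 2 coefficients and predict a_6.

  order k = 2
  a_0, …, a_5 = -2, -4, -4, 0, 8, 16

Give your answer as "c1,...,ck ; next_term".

2,-2 ; 16

  a_2 = 2·-4 + -2·-2 = -4
  a_3 = 2·-4 + -2·-4 = 0
  a_4 = 2·0 + -2·-4 = 8
  a_5 = 2·8 + -2·0 = 16
  a_6 = 2·16 + -2·8 = 16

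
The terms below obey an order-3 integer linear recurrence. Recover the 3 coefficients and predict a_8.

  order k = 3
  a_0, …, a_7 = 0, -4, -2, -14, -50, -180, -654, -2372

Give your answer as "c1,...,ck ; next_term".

  a_3 = 3·-2 + 2·-4 + 1·0 = -14
  a_4 = 3·-14 + 2·-2 + 1·-4 = -50
  a_5 = 3·-50 + 2·-14 + 1·-2 = -180
  a_6 = 3·-180 + 2·-50 + 1·-14 = -654
  a_7 = 3·-654 + 2·-180 + 1·-50 = -2372
  a_8 = 3·-2372 + 2·-654 + 1·-180 = -8604

3,2,1 ; -8604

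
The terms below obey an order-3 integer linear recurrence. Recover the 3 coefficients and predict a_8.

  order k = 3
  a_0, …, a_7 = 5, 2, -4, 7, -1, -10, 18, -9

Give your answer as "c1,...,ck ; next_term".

-1,-1,1 ; -19

  a_3 = -1·-4 + -1·2 + 1·5 = 7
  a_4 = -1·7 + -1·-4 + 1·2 = -1
  a_5 = -1·-1 + -1·7 + 1·-4 = -10
  a_6 = -1·-10 + -1·-1 + 1·7 = 18
  a_7 = -1·18 + -1·-10 + 1·-1 = -9
  a_8 = -1·-9 + -1·18 + 1·-10 = -19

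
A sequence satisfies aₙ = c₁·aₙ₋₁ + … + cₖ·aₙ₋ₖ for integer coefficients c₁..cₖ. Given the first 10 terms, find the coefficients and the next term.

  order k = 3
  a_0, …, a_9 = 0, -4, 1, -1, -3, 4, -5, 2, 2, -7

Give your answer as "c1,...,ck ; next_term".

-1,0,1 ; 9

  a_3 = -1·1 + 0·-4 + 1·0 = -1
  a_4 = -1·-1 + 0·1 + 1·-4 = -3
  a_5 = -1·-3 + 0·-1 + 1·1 = 4
  a_6 = -1·4 + 0·-3 + 1·-1 = -5
  a_7 = -1·-5 + 0·4 + 1·-3 = 2
  a_8 = -1·2 + 0·-5 + 1·4 = 2
  a_9 = -1·2 + 0·2 + 1·-5 = -7
  a_10 = -1·-7 + 0·2 + 1·2 = 9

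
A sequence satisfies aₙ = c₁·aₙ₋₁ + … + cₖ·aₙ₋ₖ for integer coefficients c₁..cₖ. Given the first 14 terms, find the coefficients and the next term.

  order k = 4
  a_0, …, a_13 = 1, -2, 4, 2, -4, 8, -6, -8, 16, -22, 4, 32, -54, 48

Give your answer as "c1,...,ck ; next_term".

  a_4 = 0·2 + 0·4 + 1·-2 + -2·1 = -4
  a_5 = 0·-4 + 0·2 + 1·4 + -2·-2 = 8
  a_6 = 0·8 + 0·-4 + 1·2 + -2·4 = -6
  a_7 = 0·-6 + 0·8 + 1·-4 + -2·2 = -8
  a_8 = 0·-8 + 0·-6 + 1·8 + -2·-4 = 16
  a_9 = 0·16 + 0·-8 + 1·-6 + -2·8 = -22
  a_10 = 0·-22 + 0·16 + 1·-8 + -2·-6 = 4
  a_11 = 0·4 + 0·-22 + 1·16 + -2·-8 = 32
  a_12 = 0·32 + 0·4 + 1·-22 + -2·16 = -54
  a_13 = 0·-54 + 0·32 + 1·4 + -2·-22 = 48
  a_14 = 0·48 + 0·-54 + 1·32 + -2·4 = 24

0,0,1,-2 ; 24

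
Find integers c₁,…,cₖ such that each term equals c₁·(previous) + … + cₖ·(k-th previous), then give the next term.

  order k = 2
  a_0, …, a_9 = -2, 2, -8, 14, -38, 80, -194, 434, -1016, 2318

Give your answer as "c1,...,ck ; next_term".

-1,3 ; -5366

  a_2 = -1·2 + 3·-2 = -8
  a_3 = -1·-8 + 3·2 = 14
  a_4 = -1·14 + 3·-8 = -38
  a_5 = -1·-38 + 3·14 = 80
  a_6 = -1·80 + 3·-38 = -194
  a_7 = -1·-194 + 3·80 = 434
  a_8 = -1·434 + 3·-194 = -1016
  a_9 = -1·-1016 + 3·434 = 2318
  a_10 = -1·2318 + 3·-1016 = -5366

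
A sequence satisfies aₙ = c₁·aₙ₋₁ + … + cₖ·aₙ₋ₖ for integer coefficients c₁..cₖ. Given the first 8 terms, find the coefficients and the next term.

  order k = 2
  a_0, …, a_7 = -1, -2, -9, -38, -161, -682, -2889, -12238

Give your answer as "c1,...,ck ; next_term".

4,1 ; -51841

  a_2 = 4·-2 + 1·-1 = -9
  a_3 = 4·-9 + 1·-2 = -38
  a_4 = 4·-38 + 1·-9 = -161
  a_5 = 4·-161 + 1·-38 = -682
  a_6 = 4·-682 + 1·-161 = -2889
  a_7 = 4·-2889 + 1·-682 = -12238
  a_8 = 4·-12238 + 1·-2889 = -51841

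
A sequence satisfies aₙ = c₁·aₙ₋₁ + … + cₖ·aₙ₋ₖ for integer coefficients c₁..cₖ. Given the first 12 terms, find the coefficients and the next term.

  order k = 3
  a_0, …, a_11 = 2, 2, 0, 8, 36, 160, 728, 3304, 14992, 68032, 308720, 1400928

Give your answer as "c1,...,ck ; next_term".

  a_3 = 4·0 + 2·2 + 2·2 = 8
  a_4 = 4·8 + 2·0 + 2·2 = 36
  a_5 = 4·36 + 2·8 + 2·0 = 160
  a_6 = 4·160 + 2·36 + 2·8 = 728
  a_7 = 4·728 + 2·160 + 2·36 = 3304
  a_8 = 4·3304 + 2·728 + 2·160 = 14992
  a_9 = 4·14992 + 2·3304 + 2·728 = 68032
  a_10 = 4·68032 + 2·14992 + 2·3304 = 308720
  a_11 = 4·308720 + 2·68032 + 2·14992 = 1400928
  a_12 = 4·1400928 + 2·308720 + 2·68032 = 6357216

4,2,2 ; 6357216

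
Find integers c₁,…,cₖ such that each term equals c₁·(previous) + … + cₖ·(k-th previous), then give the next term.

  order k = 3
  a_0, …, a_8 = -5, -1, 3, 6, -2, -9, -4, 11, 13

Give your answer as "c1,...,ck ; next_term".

0,-1,-1 ; -7

  a_3 = 0·3 + -1·-1 + -1·-5 = 6
  a_4 = 0·6 + -1·3 + -1·-1 = -2
  a_5 = 0·-2 + -1·6 + -1·3 = -9
  a_6 = 0·-9 + -1·-2 + -1·6 = -4
  a_7 = 0·-4 + -1·-9 + -1·-2 = 11
  a_8 = 0·11 + -1·-4 + -1·-9 = 13
  a_9 = 0·13 + -1·11 + -1·-4 = -7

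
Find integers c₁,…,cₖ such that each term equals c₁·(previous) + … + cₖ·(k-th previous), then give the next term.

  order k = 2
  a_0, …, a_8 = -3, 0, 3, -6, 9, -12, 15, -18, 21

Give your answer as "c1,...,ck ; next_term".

  a_2 = -2·0 + -1·-3 = 3
  a_3 = -2·3 + -1·0 = -6
  a_4 = -2·-6 + -1·3 = 9
  a_5 = -2·9 + -1·-6 = -12
  a_6 = -2·-12 + -1·9 = 15
  a_7 = -2·15 + -1·-12 = -18
  a_8 = -2·-18 + -1·15 = 21
  a_9 = -2·21 + -1·-18 = -24

-2,-1 ; -24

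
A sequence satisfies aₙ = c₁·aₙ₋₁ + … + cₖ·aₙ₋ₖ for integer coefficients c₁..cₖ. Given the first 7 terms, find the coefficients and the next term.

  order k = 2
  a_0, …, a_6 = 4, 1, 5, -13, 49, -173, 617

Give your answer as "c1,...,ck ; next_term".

-3,2 ; -2197

  a_2 = -3·1 + 2·4 = 5
  a_3 = -3·5 + 2·1 = -13
  a_4 = -3·-13 + 2·5 = 49
  a_5 = -3·49 + 2·-13 = -173
  a_6 = -3·-173 + 2·49 = 617
  a_7 = -3·617 + 2·-173 = -2197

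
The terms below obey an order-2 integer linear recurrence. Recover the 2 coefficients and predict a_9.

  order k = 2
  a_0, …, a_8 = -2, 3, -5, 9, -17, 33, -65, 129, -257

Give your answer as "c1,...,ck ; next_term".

  a_2 = -3·3 + -2·-2 = -5
  a_3 = -3·-5 + -2·3 = 9
  a_4 = -3·9 + -2·-5 = -17
  a_5 = -3·-17 + -2·9 = 33
  a_6 = -3·33 + -2·-17 = -65
  a_7 = -3·-65 + -2·33 = 129
  a_8 = -3·129 + -2·-65 = -257
  a_9 = -3·-257 + -2·129 = 513

-3,-2 ; 513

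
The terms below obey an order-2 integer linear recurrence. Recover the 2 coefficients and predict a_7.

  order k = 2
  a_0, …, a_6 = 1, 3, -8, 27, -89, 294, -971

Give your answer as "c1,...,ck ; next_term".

  a_2 = -3·3 + 1·1 = -8
  a_3 = -3·-8 + 1·3 = 27
  a_4 = -3·27 + 1·-8 = -89
  a_5 = -3·-89 + 1·27 = 294
  a_6 = -3·294 + 1·-89 = -971
  a_7 = -3·-971 + 1·294 = 3207

-3,1 ; 3207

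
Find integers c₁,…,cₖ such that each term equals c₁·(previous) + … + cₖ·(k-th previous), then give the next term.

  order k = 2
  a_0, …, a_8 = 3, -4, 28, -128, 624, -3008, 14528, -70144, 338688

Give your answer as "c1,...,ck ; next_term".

  a_2 = -4·-4 + 4·3 = 28
  a_3 = -4·28 + 4·-4 = -128
  a_4 = -4·-128 + 4·28 = 624
  a_5 = -4·624 + 4·-128 = -3008
  a_6 = -4·-3008 + 4·624 = 14528
  a_7 = -4·14528 + 4·-3008 = -70144
  a_8 = -4·-70144 + 4·14528 = 338688
  a_9 = -4·338688 + 4·-70144 = -1635328

-4,4 ; -1635328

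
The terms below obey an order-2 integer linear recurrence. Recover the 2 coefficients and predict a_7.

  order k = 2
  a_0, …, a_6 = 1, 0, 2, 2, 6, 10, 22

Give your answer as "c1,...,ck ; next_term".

1,2 ; 42

  a_2 = 1·0 + 2·1 = 2
  a_3 = 1·2 + 2·0 = 2
  a_4 = 1·2 + 2·2 = 6
  a_5 = 1·6 + 2·2 = 10
  a_6 = 1·10 + 2·6 = 22
  a_7 = 1·22 + 2·10 = 42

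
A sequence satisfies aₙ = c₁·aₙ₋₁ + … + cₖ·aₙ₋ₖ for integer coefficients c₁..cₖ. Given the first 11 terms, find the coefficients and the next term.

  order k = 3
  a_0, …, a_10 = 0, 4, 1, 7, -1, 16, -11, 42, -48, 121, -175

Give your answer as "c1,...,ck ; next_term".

-1,2,1 ; 369

  a_3 = -1·1 + 2·4 + 1·0 = 7
  a_4 = -1·7 + 2·1 + 1·4 = -1
  a_5 = -1·-1 + 2·7 + 1·1 = 16
  a_6 = -1·16 + 2·-1 + 1·7 = -11
  a_7 = -1·-11 + 2·16 + 1·-1 = 42
  a_8 = -1·42 + 2·-11 + 1·16 = -48
  a_9 = -1·-48 + 2·42 + 1·-11 = 121
  a_10 = -1·121 + 2·-48 + 1·42 = -175
  a_11 = -1·-175 + 2·121 + 1·-48 = 369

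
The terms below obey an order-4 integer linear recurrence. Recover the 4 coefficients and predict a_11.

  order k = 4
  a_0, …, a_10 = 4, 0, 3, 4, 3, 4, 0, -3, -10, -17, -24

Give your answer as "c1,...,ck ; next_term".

  a_4 = 1·4 + 1·3 + -1·0 + -1·4 = 3
  a_5 = 1·3 + 1·4 + -1·3 + -1·0 = 4
  a_6 = 1·4 + 1·3 + -1·4 + -1·3 = 0
  a_7 = 1·0 + 1·4 + -1·3 + -1·4 = -3
  a_8 = 1·-3 + 1·0 + -1·4 + -1·3 = -10
  a_9 = 1·-10 + 1·-3 + -1·0 + -1·4 = -17
  a_10 = 1·-17 + 1·-10 + -1·-3 + -1·0 = -24
  a_11 = 1·-24 + 1·-17 + -1·-10 + -1·-3 = -28

1,1,-1,-1 ; -28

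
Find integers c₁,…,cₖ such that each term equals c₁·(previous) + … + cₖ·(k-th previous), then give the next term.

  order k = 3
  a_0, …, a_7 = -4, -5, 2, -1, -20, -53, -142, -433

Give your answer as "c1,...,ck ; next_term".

3,-1,3 ; -1316

  a_3 = 3·2 + -1·-5 + 3·-4 = -1
  a_4 = 3·-1 + -1·2 + 3·-5 = -20
  a_5 = 3·-20 + -1·-1 + 3·2 = -53
  a_6 = 3·-53 + -1·-20 + 3·-1 = -142
  a_7 = 3·-142 + -1·-53 + 3·-20 = -433
  a_8 = 3·-433 + -1·-142 + 3·-53 = -1316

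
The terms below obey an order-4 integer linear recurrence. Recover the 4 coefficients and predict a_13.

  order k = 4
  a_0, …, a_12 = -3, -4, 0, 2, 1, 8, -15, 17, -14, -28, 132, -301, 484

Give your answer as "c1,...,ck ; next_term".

-2,-1,1,-3 ; -451

  a_4 = -2·2 + -1·0 + 1·-4 + -3·-3 = 1
  a_5 = -2·1 + -1·2 + 1·0 + -3·-4 = 8
  a_6 = -2·8 + -1·1 + 1·2 + -3·0 = -15
  a_7 = -2·-15 + -1·8 + 1·1 + -3·2 = 17
  a_8 = -2·17 + -1·-15 + 1·8 + -3·1 = -14
  a_9 = -2·-14 + -1·17 + 1·-15 + -3·8 = -28
  a_10 = -2·-28 + -1·-14 + 1·17 + -3·-15 = 132
  a_11 = -2·132 + -1·-28 + 1·-14 + -3·17 = -301
  a_12 = -2·-301 + -1·132 + 1·-28 + -3·-14 = 484
  a_13 = -2·484 + -1·-301 + 1·132 + -3·-28 = -451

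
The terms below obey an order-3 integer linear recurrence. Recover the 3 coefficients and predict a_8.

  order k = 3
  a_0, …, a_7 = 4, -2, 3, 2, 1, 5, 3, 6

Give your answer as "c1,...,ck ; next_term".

  a_3 = 0·3 + 1·-2 + 1·4 = 2
  a_4 = 0·2 + 1·3 + 1·-2 = 1
  a_5 = 0·1 + 1·2 + 1·3 = 5
  a_6 = 0·5 + 1·1 + 1·2 = 3
  a_7 = 0·3 + 1·5 + 1·1 = 6
  a_8 = 0·6 + 1·3 + 1·5 = 8

0,1,1 ; 8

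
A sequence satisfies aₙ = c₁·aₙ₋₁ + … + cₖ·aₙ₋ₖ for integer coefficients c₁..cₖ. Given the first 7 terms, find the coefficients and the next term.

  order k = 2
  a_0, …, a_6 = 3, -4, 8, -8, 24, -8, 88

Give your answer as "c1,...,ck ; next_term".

1,4 ; 56

  a_2 = 1·-4 + 4·3 = 8
  a_3 = 1·8 + 4·-4 = -8
  a_4 = 1·-8 + 4·8 = 24
  a_5 = 1·24 + 4·-8 = -8
  a_6 = 1·-8 + 4·24 = 88
  a_7 = 1·88 + 4·-8 = 56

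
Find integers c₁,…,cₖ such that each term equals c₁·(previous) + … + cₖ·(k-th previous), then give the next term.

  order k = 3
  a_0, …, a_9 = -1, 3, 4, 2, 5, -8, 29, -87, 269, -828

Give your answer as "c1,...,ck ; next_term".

-2,3,-1 ; 2550

  a_3 = -2·4 + 3·3 + -1·-1 = 2
  a_4 = -2·2 + 3·4 + -1·3 = 5
  a_5 = -2·5 + 3·2 + -1·4 = -8
  a_6 = -2·-8 + 3·5 + -1·2 = 29
  a_7 = -2·29 + 3·-8 + -1·5 = -87
  a_8 = -2·-87 + 3·29 + -1·-8 = 269
  a_9 = -2·269 + 3·-87 + -1·29 = -828
  a_10 = -2·-828 + 3·269 + -1·-87 = 2550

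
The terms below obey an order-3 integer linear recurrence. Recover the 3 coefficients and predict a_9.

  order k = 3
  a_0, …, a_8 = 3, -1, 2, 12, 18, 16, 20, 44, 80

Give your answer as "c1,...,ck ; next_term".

  a_3 = 2·2 + -2·-1 + 2·3 = 12
  a_4 = 2·12 + -2·2 + 2·-1 = 18
  a_5 = 2·18 + -2·12 + 2·2 = 16
  a_6 = 2·16 + -2·18 + 2·12 = 20
  a_7 = 2·20 + -2·16 + 2·18 = 44
  a_8 = 2·44 + -2·20 + 2·16 = 80
  a_9 = 2·80 + -2·44 + 2·20 = 112

2,-2,2 ; 112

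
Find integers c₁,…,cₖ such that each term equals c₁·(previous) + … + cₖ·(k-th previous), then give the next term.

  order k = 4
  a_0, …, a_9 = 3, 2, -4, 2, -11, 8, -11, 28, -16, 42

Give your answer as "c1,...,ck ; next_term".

  a_4 = 0·2 + 1·-4 + -2·2 + -1·3 = -11
  a_5 = 0·-11 + 1·2 + -2·-4 + -1·2 = 8
  a_6 = 0·8 + 1·-11 + -2·2 + -1·-4 = -11
  a_7 = 0·-11 + 1·8 + -2·-11 + -1·2 = 28
  a_8 = 0·28 + 1·-11 + -2·8 + -1·-11 = -16
  a_9 = 0·-16 + 1·28 + -2·-11 + -1·8 = 42
  a_10 = 0·42 + 1·-16 + -2·28 + -1·-11 = -61

0,1,-2,-1 ; -61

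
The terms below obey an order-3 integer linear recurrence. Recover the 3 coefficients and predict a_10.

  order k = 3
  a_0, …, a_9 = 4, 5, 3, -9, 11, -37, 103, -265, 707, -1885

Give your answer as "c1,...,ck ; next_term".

  a_3 = -2·3 + 1·5 + -2·4 = -9
  a_4 = -2·-9 + 1·3 + -2·5 = 11
  a_5 = -2·11 + 1·-9 + -2·3 = -37
  a_6 = -2·-37 + 1·11 + -2·-9 = 103
  a_7 = -2·103 + 1·-37 + -2·11 = -265
  a_8 = -2·-265 + 1·103 + -2·-37 = 707
  a_9 = -2·707 + 1·-265 + -2·103 = -1885
  a_10 = -2·-1885 + 1·707 + -2·-265 = 5007

-2,1,-2 ; 5007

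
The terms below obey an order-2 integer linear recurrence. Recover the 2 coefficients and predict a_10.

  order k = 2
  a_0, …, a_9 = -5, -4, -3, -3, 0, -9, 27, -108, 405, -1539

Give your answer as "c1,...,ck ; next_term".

  a_2 = -3·-4 + 3·-5 = -3
  a_3 = -3·-3 + 3·-4 = -3
  a_4 = -3·-3 + 3·-3 = 0
  a_5 = -3·0 + 3·-3 = -9
  a_6 = -3·-9 + 3·0 = 27
  a_7 = -3·27 + 3·-9 = -108
  a_8 = -3·-108 + 3·27 = 405
  a_9 = -3·405 + 3·-108 = -1539
  a_10 = -3·-1539 + 3·405 = 5832

-3,3 ; 5832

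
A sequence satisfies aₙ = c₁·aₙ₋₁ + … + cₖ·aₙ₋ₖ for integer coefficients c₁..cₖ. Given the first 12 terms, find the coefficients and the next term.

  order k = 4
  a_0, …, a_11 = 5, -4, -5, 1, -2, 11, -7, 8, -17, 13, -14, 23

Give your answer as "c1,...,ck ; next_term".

  a_4 = -1·1 + 0·-5 + -1·-4 + -1·5 = -2
  a_5 = -1·-2 + 0·1 + -1·-5 + -1·-4 = 11
  a_6 = -1·11 + 0·-2 + -1·1 + -1·-5 = -7
  a_7 = -1·-7 + 0·11 + -1·-2 + -1·1 = 8
  a_8 = -1·8 + 0·-7 + -1·11 + -1·-2 = -17
  a_9 = -1·-17 + 0·8 + -1·-7 + -1·11 = 13
  a_10 = -1·13 + 0·-17 + -1·8 + -1·-7 = -14
  a_11 = -1·-14 + 0·13 + -1·-17 + -1·8 = 23
  a_12 = -1·23 + 0·-14 + -1·13 + -1·-17 = -19

-1,0,-1,-1 ; -19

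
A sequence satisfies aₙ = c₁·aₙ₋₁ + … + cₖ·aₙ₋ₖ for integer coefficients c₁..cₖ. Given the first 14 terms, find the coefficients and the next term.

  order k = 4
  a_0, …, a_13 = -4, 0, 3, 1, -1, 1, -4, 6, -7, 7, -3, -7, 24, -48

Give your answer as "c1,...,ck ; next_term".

  a_4 = -2·1 + -1·3 + 0·0 + -1·-4 = -1
  a_5 = -2·-1 + -1·1 + 0·3 + -1·0 = 1
  a_6 = -2·1 + -1·-1 + 0·1 + -1·3 = -4
  a_7 = -2·-4 + -1·1 + 0·-1 + -1·1 = 6
  a_8 = -2·6 + -1·-4 + 0·1 + -1·-1 = -7
  a_9 = -2·-7 + -1·6 + 0·-4 + -1·1 = 7
  a_10 = -2·7 + -1·-7 + 0·6 + -1·-4 = -3
  a_11 = -2·-3 + -1·7 + 0·-7 + -1·6 = -7
  a_12 = -2·-7 + -1·-3 + 0·7 + -1·-7 = 24
  a_13 = -2·24 + -1·-7 + 0·-3 + -1·7 = -48
  a_14 = -2·-48 + -1·24 + 0·-7 + -1·-3 = 75

-2,-1,0,-1 ; 75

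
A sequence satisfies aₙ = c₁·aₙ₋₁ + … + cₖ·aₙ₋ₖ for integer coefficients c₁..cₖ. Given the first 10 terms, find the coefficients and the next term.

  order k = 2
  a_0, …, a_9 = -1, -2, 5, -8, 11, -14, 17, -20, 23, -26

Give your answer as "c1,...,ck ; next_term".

  a_2 = -2·-2 + -1·-1 = 5
  a_3 = -2·5 + -1·-2 = -8
  a_4 = -2·-8 + -1·5 = 11
  a_5 = -2·11 + -1·-8 = -14
  a_6 = -2·-14 + -1·11 = 17
  a_7 = -2·17 + -1·-14 = -20
  a_8 = -2·-20 + -1·17 = 23
  a_9 = -2·23 + -1·-20 = -26
  a_10 = -2·-26 + -1·23 = 29

-2,-1 ; 29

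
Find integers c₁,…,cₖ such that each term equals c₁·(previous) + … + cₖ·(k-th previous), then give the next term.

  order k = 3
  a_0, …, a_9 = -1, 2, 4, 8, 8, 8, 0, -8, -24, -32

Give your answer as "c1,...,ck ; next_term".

  a_3 = 1·4 + 1·2 + -2·-1 = 8
  a_4 = 1·8 + 1·4 + -2·2 = 8
  a_5 = 1·8 + 1·8 + -2·4 = 8
  a_6 = 1·8 + 1·8 + -2·8 = 0
  a_7 = 1·0 + 1·8 + -2·8 = -8
  a_8 = 1·-8 + 1·0 + -2·8 = -24
  a_9 = 1·-24 + 1·-8 + -2·0 = -32
  a_10 = 1·-32 + 1·-24 + -2·-8 = -40

1,1,-2 ; -40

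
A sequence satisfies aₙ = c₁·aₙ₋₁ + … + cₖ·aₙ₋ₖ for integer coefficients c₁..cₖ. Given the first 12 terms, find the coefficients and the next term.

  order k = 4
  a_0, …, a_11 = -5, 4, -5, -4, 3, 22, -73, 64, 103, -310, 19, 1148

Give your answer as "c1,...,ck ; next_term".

  a_4 = -2·-4 + -3·-5 + 0·4 + 4·-5 = 3
  a_5 = -2·3 + -3·-4 + 0·-5 + 4·4 = 22
  a_6 = -2·22 + -3·3 + 0·-4 + 4·-5 = -73
  a_7 = -2·-73 + -3·22 + 0·3 + 4·-4 = 64
  a_8 = -2·64 + -3·-73 + 0·22 + 4·3 = 103
  a_9 = -2·103 + -3·64 + 0·-73 + 4·22 = -310
  a_10 = -2·-310 + -3·103 + 0·64 + 4·-73 = 19
  a_11 = -2·19 + -3·-310 + 0·103 + 4·64 = 1148
  a_12 = -2·1148 + -3·19 + 0·-310 + 4·103 = -1941

-2,-3,0,4 ; -1941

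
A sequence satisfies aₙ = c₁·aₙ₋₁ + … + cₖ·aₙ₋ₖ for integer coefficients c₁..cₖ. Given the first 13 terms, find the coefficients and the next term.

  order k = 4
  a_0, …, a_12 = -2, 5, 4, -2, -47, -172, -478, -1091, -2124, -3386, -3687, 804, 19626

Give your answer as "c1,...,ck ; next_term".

4,-4,-3,4 ; 72805

  a_4 = 4·-2 + -4·4 + -3·5 + 4·-2 = -47
  a_5 = 4·-47 + -4·-2 + -3·4 + 4·5 = -172
  a_6 = 4·-172 + -4·-47 + -3·-2 + 4·4 = -478
  a_7 = 4·-478 + -4·-172 + -3·-47 + 4·-2 = -1091
  a_8 = 4·-1091 + -4·-478 + -3·-172 + 4·-47 = -2124
  a_9 = 4·-2124 + -4·-1091 + -3·-478 + 4·-172 = -3386
  a_10 = 4·-3386 + -4·-2124 + -3·-1091 + 4·-478 = -3687
  a_11 = 4·-3687 + -4·-3386 + -3·-2124 + 4·-1091 = 804
  a_12 = 4·804 + -4·-3687 + -3·-3386 + 4·-2124 = 19626
  a_13 = 4·19626 + -4·804 + -3·-3687 + 4·-3386 = 72805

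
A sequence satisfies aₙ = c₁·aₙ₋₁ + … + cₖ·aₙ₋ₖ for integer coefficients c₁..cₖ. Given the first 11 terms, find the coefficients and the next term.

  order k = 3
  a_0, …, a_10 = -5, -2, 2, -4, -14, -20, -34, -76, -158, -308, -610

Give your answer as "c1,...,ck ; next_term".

  a_3 = 2·2 + -1·-2 + 2·-5 = -4
  a_4 = 2·-4 + -1·2 + 2·-2 = -14
  a_5 = 2·-14 + -1·-4 + 2·2 = -20
  a_6 = 2·-20 + -1·-14 + 2·-4 = -34
  a_7 = 2·-34 + -1·-20 + 2·-14 = -76
  a_8 = 2·-76 + -1·-34 + 2·-20 = -158
  a_9 = 2·-158 + -1·-76 + 2·-34 = -308
  a_10 = 2·-308 + -1·-158 + 2·-76 = -610
  a_11 = 2·-610 + -1·-308 + 2·-158 = -1228

2,-1,2 ; -1228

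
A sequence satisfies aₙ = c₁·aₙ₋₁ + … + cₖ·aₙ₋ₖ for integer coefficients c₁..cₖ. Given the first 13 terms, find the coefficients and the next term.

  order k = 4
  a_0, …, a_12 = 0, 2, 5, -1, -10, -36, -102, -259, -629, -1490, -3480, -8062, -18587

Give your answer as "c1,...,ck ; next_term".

3,-1,-1,-1 ; -42729

  a_4 = 3·-1 + -1·5 + -1·2 + -1·0 = -10
  a_5 = 3·-10 + -1·-1 + -1·5 + -1·2 = -36
  a_6 = 3·-36 + -1·-10 + -1·-1 + -1·5 = -102
  a_7 = 3·-102 + -1·-36 + -1·-10 + -1·-1 = -259
  a_8 = 3·-259 + -1·-102 + -1·-36 + -1·-10 = -629
  a_9 = 3·-629 + -1·-259 + -1·-102 + -1·-36 = -1490
  a_10 = 3·-1490 + -1·-629 + -1·-259 + -1·-102 = -3480
  a_11 = 3·-3480 + -1·-1490 + -1·-629 + -1·-259 = -8062
  a_12 = 3·-8062 + -1·-3480 + -1·-1490 + -1·-629 = -18587
  a_13 = 3·-18587 + -1·-8062 + -1·-3480 + -1·-1490 = -42729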